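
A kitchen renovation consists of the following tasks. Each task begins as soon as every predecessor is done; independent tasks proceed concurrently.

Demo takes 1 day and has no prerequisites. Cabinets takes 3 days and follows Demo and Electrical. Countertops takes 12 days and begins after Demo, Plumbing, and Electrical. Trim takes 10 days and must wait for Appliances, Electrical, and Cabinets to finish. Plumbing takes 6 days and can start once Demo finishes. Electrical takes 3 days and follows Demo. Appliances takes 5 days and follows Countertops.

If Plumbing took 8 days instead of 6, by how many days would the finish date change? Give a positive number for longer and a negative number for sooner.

Baseline: Demo→Plumbing→Countertops→Appliances→Trim = 1+6+12+5+10 = 34 → 34 days.
Plumbing lies on that path, so at 8 days the path becomes 36 days.
That remains the longest chain; total 36 days.
Change in finish: 36 − 34 = +2 days.

2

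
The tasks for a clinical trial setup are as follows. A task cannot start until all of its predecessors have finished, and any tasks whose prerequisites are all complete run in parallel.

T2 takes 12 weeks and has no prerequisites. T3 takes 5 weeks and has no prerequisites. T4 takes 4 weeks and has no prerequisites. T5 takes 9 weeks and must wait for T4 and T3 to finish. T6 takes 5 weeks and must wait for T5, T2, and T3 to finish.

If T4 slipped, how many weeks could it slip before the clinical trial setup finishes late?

1

Critical path: T3→T5→T6 = 5+9+5 = 19, so the finish is 19 weeks.
Longest path through T4: 18 weeks (earliest finish 4, latest finish 5).
Slack of T4 = 1 − 0 = 1 week.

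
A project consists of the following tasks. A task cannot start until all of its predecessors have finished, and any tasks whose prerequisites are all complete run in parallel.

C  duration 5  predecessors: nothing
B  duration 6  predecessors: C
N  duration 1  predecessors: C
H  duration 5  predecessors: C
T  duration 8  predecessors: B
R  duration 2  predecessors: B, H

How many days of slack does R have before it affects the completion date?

Critical path: C→B→T = 5+6+8 = 19, so the finish is 19 days.
The longest chain containing R totals 13 days.
Float = 19 − 13 = 6.

6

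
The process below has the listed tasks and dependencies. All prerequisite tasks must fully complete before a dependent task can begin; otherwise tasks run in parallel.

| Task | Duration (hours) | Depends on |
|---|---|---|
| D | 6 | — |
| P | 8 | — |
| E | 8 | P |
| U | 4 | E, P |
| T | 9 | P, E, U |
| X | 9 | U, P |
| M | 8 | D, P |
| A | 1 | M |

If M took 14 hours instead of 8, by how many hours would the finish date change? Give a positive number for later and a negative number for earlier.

Critical path before the change: P→E→U→T = 8+8+4+9 = 29 giving 29 hours.
The longest path through M is only 17 hours, so M has float 12.
The critical path is still P→E→U→T; finish is now 29 hours.
Change in finish: 29 − 29 = +0 hours.

0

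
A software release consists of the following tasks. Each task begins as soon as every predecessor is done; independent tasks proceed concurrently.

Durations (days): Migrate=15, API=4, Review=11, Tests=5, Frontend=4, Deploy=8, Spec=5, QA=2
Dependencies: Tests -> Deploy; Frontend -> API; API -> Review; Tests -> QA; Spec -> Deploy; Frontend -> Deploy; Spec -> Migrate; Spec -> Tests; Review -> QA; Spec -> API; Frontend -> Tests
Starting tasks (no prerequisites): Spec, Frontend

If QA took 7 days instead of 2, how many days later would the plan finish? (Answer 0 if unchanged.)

5

The binding path is Spec→API→Review→QA = 5+4+11+2 = 22; finish at 22 days.
QA is on the critical path; changing it to 7 makes that path 27 days.
No other chain overtakes it, so the finish is 27 days.
Change in finish: 27 − 22 = +5 days.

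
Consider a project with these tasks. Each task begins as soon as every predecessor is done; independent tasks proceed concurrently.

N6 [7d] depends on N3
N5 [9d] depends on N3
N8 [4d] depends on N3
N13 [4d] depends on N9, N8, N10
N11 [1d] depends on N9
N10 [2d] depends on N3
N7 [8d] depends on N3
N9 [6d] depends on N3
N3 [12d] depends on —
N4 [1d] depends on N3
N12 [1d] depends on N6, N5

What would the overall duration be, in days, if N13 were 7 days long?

25

The binding path is N3→N9→N13 = 12+6+4 = 22; finish at 22 days.
N13 lies on that path, so at 7 days the path becomes 25 days.
That remains the longest chain; total 25 days.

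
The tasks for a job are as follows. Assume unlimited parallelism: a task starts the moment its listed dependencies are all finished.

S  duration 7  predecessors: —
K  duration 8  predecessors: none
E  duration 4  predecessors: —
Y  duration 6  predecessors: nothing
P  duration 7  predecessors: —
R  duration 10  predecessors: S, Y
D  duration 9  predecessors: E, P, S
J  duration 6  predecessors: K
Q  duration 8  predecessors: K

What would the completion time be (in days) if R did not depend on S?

Original critical path: S→R = 7+10 = 17 ⇒ 17 days.
Without S→R, R's earliest start moves from 7 to 6.
The longest chain is now S→D = 7+9 = 16, so the job takes 16 days.

16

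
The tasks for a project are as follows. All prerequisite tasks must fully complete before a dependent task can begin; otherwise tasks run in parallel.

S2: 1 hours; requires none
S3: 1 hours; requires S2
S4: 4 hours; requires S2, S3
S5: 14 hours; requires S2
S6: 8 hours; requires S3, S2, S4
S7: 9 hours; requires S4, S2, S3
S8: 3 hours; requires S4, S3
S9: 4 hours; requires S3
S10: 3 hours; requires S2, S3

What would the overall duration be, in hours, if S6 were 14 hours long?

20

The binding path is S2→S3→S4→S7 = 1+1+4+9 = 15; finish at 15 hours.
S6 is off the critical path — its longest chain is 14 hours, giving 1 of slack.
New critical path: S2→S3→S4→S6 = 1+1+4+14 = 20 ⇒ 20 hours.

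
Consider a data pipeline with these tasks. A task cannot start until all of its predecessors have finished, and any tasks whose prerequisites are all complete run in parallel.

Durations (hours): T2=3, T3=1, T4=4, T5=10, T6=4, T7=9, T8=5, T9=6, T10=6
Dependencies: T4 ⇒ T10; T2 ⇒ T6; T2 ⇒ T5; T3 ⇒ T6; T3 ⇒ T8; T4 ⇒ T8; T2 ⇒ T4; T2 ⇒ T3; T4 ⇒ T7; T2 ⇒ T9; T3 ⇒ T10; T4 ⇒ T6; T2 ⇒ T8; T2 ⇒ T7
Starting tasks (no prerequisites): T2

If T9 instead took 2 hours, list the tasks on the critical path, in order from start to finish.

T2, T4, T7

Baseline: T2→T4→T7 = 3+4+9 = 16 → 16 hours.
T9 is off the critical path — its longest chain is 9 hours, giving 7 of slack.
The critical path is still T2→T4→T7; finish is now 16 hours.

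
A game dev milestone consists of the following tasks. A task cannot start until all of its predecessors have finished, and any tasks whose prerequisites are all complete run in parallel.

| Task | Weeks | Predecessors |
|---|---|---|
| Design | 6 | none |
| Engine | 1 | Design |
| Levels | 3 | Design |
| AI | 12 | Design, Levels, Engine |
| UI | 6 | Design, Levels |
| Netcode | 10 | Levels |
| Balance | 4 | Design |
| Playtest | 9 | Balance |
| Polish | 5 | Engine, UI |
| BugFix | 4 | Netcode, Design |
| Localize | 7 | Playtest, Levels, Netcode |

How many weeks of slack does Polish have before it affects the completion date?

Critical path: Design→Levels→Netcode→Localize = 6+3+10+7 = 26, so the finish is 26 weeks.
Longest path through Polish: 20 weeks (earliest finish 20, latest finish 26).
Slack of Polish = 21 − 15 = 6 weeks.

6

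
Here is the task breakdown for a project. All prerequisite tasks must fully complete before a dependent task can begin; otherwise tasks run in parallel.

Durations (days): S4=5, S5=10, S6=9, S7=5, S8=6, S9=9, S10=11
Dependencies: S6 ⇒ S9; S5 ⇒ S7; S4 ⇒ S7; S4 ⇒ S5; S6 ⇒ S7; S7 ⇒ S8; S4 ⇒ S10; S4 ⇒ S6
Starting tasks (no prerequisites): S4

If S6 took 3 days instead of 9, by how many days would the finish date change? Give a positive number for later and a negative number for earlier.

The binding path is S4→S5→S7→S8 = 5+10+5+6 = 26; finish at 26 days.
S6 is off the critical path — its longest chain is 25 days, giving 1 of slack.
No other chain overtakes it, so the finish is 26 days.
Change in finish: 26 − 26 = +0 days.

0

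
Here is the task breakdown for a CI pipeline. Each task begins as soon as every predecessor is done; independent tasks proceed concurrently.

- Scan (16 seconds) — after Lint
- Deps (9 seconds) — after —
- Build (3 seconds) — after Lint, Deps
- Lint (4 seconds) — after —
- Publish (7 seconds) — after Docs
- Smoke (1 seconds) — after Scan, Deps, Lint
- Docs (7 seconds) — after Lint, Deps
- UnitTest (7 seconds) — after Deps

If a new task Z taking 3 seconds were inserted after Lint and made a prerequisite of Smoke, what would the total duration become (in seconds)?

Originally the project takes 23 seconds.
With Z inserted, Smoke now waits for max(Scan, Deps, Lint, Z).
New critical path: Deps→Docs→Publish = 9+7+7 = 23 ⇒ 23 seconds.

23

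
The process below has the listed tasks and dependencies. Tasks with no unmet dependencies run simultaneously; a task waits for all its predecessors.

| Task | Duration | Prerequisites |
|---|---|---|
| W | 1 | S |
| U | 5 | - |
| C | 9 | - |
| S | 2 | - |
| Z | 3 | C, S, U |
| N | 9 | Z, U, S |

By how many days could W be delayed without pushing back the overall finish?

18

The longest chain is C→Z→N = 9+3+9 = 21; overall finish 21 days.
Longest path through W: 3 days (earliest finish 3, latest finish 21).
Slack of W = 20 − 2 = 18 days.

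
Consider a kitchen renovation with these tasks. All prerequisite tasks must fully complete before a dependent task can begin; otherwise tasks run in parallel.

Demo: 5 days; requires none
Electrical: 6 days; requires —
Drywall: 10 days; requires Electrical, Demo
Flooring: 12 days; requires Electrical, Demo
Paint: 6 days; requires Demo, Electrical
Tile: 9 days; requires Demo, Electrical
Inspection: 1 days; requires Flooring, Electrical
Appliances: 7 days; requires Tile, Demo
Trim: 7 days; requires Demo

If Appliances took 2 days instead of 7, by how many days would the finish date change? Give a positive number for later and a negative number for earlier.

Critical path before the change: Electrical→Tile→Appliances = 6+9+7 = 22 giving 22 days.
Since Appliances is critical, the -5 change carries straight to that chain (now 17 days).
The binding chain switches to Electrical→Flooring→Inspection = 6+12+1 = 19; finish 19 days.
Change in finish: 19 − 22 = -3 days.

-3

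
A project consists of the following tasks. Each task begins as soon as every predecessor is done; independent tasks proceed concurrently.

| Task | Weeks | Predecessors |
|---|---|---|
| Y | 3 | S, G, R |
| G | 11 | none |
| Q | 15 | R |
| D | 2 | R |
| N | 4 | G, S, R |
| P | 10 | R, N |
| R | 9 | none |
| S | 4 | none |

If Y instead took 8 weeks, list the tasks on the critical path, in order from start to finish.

Baseline: G→N→P = 11+4+10 = 25 → 25 weeks.
The longest path through Y is only 14 weeks, so Y has float 11.
No other chain overtakes it, so the finish is 25 weeks.

G, N, P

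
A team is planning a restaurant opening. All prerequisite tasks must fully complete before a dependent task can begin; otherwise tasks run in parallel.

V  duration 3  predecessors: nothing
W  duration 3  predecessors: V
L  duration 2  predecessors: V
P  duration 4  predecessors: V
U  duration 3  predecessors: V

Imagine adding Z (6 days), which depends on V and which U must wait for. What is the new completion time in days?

Originally the schedule takes 7 days.
With Z inserted, U now waits for max(V, Z).
New critical path: V→Z→U = 3+6+3 = 12 ⇒ 12 days.

12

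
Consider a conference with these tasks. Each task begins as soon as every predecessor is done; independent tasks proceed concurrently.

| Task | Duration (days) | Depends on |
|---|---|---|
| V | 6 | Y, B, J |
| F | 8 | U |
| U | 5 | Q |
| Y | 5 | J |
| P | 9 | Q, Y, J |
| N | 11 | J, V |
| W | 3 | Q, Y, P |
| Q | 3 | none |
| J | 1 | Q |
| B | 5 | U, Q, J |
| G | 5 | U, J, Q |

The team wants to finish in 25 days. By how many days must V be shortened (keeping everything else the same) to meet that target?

5

Current finish: 30 days; target: 25.
V is on every critical path, so each day cut from V cuts the finish by one (this holds down to a finish of 25).
Need 30 − 25 = 5 days off V → V becomes 1 day, finish becomes 25.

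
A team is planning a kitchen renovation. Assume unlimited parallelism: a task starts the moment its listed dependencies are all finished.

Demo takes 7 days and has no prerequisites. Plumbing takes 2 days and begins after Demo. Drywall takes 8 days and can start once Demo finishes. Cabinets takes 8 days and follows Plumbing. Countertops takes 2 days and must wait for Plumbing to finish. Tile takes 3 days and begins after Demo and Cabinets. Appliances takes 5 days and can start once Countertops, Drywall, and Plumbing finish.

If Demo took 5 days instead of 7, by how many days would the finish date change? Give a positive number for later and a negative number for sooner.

Critical path before the change: Demo→Plumbing→Cabinets→Tile = 7+2+8+3 = 20 giving 20 days.
Demo is on the critical path; changing it to 5 makes that path 18 days.
That remains the longest chain; total 18 days.
Change in finish: 18 − 20 = -2 days.

-2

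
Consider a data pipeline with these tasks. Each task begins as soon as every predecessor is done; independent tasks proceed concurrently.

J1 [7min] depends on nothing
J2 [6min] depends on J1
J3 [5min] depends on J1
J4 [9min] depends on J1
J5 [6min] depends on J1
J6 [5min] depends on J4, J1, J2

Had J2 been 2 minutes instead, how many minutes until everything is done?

Baseline: J1→J4→J6 = 7+9+5 = 21 → 21 minutes.
The longest path through J2 is only 18 minutes, so J2 has float 3.
No other chain overtakes it, so the finish is 21 minutes.

21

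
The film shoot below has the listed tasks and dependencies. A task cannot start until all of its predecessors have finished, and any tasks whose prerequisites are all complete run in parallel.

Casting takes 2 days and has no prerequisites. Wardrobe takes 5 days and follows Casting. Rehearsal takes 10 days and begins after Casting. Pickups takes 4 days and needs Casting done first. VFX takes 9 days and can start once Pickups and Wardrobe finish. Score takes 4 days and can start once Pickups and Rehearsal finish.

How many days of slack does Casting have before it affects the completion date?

0

Casting→Wardrobe→VFX = 2+5+9 = 16 sets the makespan at 16 days.
Casting finishes as early as 2 and must finish by 2.
So Casting can slip 2 − 2 = 0 days.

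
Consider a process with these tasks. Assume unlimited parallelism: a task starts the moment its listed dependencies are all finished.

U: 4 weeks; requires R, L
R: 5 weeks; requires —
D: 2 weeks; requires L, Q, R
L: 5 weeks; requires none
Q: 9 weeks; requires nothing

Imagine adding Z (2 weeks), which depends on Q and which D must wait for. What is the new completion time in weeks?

Originally the project takes 11 weeks.
With Z inserted, D now waits for max(L, Q, R, Z).
New critical path: Q→Z→D = 9+2+2 = 13 ⇒ 13 weeks.

13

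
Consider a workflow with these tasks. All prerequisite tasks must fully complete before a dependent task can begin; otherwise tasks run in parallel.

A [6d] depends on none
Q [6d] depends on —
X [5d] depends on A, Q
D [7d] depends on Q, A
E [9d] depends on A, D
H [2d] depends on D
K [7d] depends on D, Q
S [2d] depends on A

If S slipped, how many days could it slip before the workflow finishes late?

14

Critical path: A→D→E = 6+7+9 = 22, so the finish is 22 days.
The longest chain containing S totals 8 days.
Slack of S = 20 − 6 = 14 days.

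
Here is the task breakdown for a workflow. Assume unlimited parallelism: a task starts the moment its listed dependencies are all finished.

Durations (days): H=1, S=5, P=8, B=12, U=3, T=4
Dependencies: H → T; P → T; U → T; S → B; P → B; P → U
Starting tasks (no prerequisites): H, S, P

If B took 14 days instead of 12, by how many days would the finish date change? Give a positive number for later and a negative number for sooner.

Critical path before the change: P→B = 8+12 = 20 giving 20 days.
Since B is critical, the +2 change carries straight to that chain (now 22 days).
That remains the longest chain; total 22 days.
Change in finish: 22 − 20 = +2 days.

2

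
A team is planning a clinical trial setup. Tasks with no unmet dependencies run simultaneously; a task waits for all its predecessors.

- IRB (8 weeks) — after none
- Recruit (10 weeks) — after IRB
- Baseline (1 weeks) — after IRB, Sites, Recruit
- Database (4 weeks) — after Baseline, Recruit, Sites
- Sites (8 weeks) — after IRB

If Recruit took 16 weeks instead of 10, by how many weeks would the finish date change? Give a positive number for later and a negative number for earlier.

The binding path is IRB→Recruit→Baseline→Database = 8+10+1+4 = 23; finish at 23 weeks.
Since Recruit is critical, the +6 change carries straight to that chain (now 29 weeks).
The critical path is still IRB→Recruit→Baseline→Database; finish is now 29 weeks.
Change in finish: 29 − 23 = +6 weeks.

6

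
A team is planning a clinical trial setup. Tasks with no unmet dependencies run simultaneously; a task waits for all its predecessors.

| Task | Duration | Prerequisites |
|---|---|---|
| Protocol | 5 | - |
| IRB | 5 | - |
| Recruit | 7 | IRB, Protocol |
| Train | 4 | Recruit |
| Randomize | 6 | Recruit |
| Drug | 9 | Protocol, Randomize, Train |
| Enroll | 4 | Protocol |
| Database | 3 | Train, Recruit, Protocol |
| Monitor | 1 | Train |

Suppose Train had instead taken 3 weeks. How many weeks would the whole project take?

Actual critical path: Protocol→Recruit→Randomize→Drug = 5+7+6+9 = 27 ⇒ 27 weeks.
Train has 2 weeks of float (longest path through it is 25).
No other chain overtakes it, so the finish is 27 weeks.

27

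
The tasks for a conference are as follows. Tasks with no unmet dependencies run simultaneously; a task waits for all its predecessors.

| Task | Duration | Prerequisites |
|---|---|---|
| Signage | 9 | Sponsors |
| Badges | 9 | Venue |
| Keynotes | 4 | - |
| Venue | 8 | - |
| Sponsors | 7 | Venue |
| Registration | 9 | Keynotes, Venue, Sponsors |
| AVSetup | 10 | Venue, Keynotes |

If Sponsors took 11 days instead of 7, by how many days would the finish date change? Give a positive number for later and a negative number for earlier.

Critical path before the change: Venue→Sponsors→Registration = 8+7+9 = 24 giving 24 days.
Sponsors is on the critical path; changing it to 11 makes that path 28 days.
That remains the longest chain; total 28 days.
Change in finish: 28 − 24 = +4 days.

4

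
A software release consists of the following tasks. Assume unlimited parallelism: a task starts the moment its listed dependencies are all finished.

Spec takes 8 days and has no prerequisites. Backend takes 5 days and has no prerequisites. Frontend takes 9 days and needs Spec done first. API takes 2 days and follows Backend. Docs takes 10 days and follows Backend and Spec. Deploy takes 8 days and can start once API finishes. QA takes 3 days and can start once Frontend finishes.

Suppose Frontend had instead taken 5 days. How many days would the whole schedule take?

Baseline: Spec→Frontend→QA = 8+9+3 = 20 → 20 days.
Frontend lies on that path, so at 5 days the path becomes 16 days.
New critical path: Spec→Docs = 8+10 = 18 ⇒ 18 days.

18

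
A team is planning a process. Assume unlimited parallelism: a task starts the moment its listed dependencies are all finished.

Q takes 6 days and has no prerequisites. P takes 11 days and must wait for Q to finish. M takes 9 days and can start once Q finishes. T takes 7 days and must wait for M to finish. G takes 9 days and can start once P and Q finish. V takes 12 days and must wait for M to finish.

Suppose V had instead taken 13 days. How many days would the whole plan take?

28

As given, the longest chain is Q→M→V = 6+9+12 = 27, so the finish is 27 days.
V lies on that path, so at 13 days the path becomes 28 days.
That remains the longest chain; total 28 days.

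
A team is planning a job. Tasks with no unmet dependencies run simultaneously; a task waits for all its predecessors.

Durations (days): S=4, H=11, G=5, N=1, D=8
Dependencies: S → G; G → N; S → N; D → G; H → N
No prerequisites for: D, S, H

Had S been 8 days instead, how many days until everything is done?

14

Baseline: D→G→N = 8+5+1 = 14 → 14 days.
The longest path through S is only 10 days, so S has float 4.
No other chain overtakes it, so the finish is 14 days.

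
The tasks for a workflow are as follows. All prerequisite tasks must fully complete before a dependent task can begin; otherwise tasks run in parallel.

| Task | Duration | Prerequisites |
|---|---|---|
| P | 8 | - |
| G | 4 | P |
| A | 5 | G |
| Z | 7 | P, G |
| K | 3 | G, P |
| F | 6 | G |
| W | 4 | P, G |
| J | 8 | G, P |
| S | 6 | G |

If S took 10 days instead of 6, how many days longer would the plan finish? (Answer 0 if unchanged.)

Critical path before the change: P→G→J = 8+4+8 = 20 giving 20 days.
S is off the critical path — its longest chain is 18 days, giving 2 of slack.
New critical path: P→G→S = 8+4+10 = 22 ⇒ 22 days.
Change in finish: 22 − 20 = +2 days.

2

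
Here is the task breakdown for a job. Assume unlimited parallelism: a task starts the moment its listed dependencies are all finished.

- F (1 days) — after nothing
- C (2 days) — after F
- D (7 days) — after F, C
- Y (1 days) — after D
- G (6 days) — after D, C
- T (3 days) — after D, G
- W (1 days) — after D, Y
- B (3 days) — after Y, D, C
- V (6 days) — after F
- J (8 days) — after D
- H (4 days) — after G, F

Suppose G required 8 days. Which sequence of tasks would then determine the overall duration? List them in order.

Critical path before the change: F→C→D→G→H = 1+2+7+6+4 = 20 giving 20 days.
G lies on that path, so at 8 days the path becomes 22 days.
No other chain overtakes it, so the finish is 22 days.

F, C, D, G, H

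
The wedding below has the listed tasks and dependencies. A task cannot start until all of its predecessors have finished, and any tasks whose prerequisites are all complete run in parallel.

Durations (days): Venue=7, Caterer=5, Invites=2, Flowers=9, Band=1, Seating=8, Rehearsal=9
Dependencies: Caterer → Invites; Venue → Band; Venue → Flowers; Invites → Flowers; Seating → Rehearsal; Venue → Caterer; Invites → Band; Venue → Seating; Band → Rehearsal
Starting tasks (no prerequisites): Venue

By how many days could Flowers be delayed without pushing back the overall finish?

Critical path: Venue→Caterer→Invites→Band→Rehearsal = 7+5+2+1+9 = 24, so the finish is 24 days.
Longest path through Flowers: 23 days (earliest finish 23, latest finish 24).
So Flowers can slip 24 − 23 = 1 day.

1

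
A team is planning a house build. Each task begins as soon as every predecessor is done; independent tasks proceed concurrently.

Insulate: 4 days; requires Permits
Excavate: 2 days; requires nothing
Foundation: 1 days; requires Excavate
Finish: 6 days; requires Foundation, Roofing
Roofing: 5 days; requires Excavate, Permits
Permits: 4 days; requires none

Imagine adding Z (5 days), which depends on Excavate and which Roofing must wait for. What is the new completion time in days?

18

Originally the project takes 15 days.
With Z inserted, Roofing now waits for max(Excavate, Permits, Z).
New critical path: Excavate→Z→Roofing→Finish = 2+5+5+6 = 18 ⇒ 18 days.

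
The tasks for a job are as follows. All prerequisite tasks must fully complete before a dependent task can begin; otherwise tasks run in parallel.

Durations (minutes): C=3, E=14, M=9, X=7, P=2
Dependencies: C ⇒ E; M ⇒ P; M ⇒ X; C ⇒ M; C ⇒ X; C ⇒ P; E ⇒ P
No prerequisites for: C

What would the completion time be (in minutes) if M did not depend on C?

Before: longest chain C→E→P = 3+14+2 = 19, finish 19.
Without C→M, M's earliest start moves from 3 to 0.
New critical path: C→E→P = 3+14+2 = 19 ⇒ 19 minutes.

19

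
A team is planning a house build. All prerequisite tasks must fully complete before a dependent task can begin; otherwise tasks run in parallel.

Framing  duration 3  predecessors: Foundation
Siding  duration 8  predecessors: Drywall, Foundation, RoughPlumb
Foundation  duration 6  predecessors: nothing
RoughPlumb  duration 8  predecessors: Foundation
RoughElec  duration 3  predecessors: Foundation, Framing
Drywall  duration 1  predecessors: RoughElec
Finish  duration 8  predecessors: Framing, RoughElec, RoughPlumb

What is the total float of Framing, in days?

The longest chain is Foundation→RoughPlumb→Siding = 6+8+8 = 22; overall finish 22 days.
Framing finishes as early as 9 and must finish by 10.
Float = 22 − 21 = 1.

1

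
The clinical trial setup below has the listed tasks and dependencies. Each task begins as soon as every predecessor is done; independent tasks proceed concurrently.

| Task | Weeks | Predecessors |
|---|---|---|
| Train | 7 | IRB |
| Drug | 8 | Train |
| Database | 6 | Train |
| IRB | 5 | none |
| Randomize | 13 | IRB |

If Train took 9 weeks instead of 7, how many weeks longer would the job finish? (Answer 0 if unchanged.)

Baseline: IRB→Train→Drug = 5+7+8 = 20 → 20 weeks.
Since Train is critical, the +2 change carries straight to that chain (now 22 weeks).
That remains the longest chain; total 22 weeks.
Change in finish: 22 − 20 = +2 weeks.

2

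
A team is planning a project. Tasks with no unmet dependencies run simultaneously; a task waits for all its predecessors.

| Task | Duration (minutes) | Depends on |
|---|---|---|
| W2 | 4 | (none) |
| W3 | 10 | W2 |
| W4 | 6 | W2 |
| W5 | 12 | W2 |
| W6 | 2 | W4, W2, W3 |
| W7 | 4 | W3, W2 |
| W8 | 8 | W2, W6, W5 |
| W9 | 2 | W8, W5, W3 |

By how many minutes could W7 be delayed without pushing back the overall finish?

8

The longest chain is W2→W3→W6→W8→W9 = 4+10+2+8+2 = 26; overall finish 26 minutes.
W7 finishes as early as 18 and must finish by 26.
So W7 can slip 26 − 18 = 8 minutes.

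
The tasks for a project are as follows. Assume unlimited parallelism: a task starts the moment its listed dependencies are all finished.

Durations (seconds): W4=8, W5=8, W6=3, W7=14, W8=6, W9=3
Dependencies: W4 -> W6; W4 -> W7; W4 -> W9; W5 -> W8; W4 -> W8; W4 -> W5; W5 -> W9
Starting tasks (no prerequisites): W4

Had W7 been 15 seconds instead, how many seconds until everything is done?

23

Critical path before the change: W4→W7 = 8+14 = 22 giving 22 seconds.
W7 is on the critical path; changing it to 15 makes that path 23 seconds.
That remains the longest chain; total 23 seconds.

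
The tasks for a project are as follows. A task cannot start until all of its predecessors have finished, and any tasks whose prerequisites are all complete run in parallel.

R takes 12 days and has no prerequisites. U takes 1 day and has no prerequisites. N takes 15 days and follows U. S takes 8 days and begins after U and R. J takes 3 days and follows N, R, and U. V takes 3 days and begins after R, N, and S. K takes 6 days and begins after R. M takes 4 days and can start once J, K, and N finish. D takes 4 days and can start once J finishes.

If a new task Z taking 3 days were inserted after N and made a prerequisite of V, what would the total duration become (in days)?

Originally the project takes 23 days.
With Z inserted, V now waits for max(R, N, S, Z).
New critical path: R→S→V = 12+8+3 = 23 ⇒ 23 days.

23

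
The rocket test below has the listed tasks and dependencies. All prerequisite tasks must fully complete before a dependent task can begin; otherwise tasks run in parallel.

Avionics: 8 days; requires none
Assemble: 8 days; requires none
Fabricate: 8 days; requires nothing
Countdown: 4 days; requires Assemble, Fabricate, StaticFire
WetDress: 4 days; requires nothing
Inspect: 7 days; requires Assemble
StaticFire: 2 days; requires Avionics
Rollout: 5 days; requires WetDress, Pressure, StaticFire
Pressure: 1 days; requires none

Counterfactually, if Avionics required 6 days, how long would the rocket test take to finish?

15

The binding path is Avionics→StaticFire→Rollout = 8+2+5 = 15; finish at 15 days.
Since Avionics is critical, the -2 change carries straight to that chain (now 13 days).
New critical path: Assemble→Inspect = 8+7 = 15 ⇒ 15 days.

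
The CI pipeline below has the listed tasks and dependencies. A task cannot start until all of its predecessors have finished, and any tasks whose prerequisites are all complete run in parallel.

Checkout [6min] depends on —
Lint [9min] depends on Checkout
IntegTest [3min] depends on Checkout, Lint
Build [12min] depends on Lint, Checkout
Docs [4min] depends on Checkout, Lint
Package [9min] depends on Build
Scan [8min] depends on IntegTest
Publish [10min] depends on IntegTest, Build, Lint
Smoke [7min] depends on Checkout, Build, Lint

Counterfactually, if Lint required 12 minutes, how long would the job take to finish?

Baseline: Checkout→Lint→Build→Publish = 6+9+12+10 = 37 → 37 minutes.
Lint lies on that path, so at 12 minutes the path becomes 40 minutes.
The critical path is still Checkout→Lint→Build→Publish; finish is now 40 minutes.

40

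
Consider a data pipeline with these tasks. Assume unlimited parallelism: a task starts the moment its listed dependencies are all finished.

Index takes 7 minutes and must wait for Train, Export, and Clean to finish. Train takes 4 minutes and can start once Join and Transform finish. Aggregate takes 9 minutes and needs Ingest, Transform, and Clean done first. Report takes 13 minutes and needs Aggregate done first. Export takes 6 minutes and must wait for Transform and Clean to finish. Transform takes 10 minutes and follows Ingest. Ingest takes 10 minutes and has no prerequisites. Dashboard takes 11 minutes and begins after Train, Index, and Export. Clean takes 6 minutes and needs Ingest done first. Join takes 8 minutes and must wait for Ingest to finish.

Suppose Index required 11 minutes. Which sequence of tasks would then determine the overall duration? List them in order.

Ingest, Transform, Export, Index, Dashboard

As given, the longest chain is Ingest→Transform→Export→Index→Dashboard = 10+10+6+7+11 = 44, so the finish is 44 minutes.
Index is on the critical path; changing it to 11 makes that path 48 minutes.
That remains the longest chain; total 48 minutes.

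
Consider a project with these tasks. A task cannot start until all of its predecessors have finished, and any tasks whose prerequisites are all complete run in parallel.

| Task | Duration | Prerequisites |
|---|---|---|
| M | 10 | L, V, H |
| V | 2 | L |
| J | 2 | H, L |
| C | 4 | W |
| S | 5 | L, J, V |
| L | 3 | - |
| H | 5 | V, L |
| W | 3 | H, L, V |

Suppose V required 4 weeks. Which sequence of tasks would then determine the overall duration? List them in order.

The binding path is L→V→H→M = 3+2+5+10 = 20; finish at 20 weeks.
Since V is critical, the +2 change carries straight to that chain (now 22 weeks).
The critical path is still L→V→H→M; finish is now 22 weeks.

L, V, H, M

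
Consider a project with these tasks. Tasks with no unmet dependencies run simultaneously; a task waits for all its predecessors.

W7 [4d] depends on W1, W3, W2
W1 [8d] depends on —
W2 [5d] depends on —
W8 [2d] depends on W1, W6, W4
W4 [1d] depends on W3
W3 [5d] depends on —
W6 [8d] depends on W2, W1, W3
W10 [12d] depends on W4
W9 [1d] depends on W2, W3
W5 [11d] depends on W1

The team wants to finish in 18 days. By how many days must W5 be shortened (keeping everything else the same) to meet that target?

1

Current finish: 19 days; target: 18.
W5 is on every critical path, so each day cut from W5 cuts the finish by one (this holds down to a finish of 18).
Need 19 − 18 = 1 day off W5 → W5 becomes 10 days, finish becomes 18.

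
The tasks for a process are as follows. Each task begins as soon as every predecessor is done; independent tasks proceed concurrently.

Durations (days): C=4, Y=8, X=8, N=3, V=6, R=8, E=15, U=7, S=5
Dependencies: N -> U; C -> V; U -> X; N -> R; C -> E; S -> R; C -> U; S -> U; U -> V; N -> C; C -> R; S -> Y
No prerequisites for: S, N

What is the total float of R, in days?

7

The longest chain is N→C→U→X = 3+4+7+8 = 22; overall finish 22 days.
The longest chain containing R totals 15 days.
Float = 22 − 15 = 7.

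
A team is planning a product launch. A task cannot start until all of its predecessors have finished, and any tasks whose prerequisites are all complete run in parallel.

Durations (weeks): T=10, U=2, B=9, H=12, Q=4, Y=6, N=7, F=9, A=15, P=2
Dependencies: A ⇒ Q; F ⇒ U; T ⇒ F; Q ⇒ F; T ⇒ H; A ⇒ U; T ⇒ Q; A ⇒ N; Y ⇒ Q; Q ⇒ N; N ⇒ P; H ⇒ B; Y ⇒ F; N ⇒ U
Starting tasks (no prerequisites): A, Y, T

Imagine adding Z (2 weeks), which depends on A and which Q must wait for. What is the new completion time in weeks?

Originally the schedule takes 31 weeks.
With Z inserted, Q now waits for max(Y, A, T, Z).
New critical path: A→Z→Q→F→U = 15+2+4+9+2 = 32 ⇒ 32 weeks.

32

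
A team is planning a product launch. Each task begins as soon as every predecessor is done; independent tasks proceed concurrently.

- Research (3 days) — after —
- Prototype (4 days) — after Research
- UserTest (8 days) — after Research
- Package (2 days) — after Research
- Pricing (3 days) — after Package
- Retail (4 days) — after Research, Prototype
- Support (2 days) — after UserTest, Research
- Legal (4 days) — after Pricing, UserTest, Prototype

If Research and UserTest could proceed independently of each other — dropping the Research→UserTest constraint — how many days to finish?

Original critical path: Research→UserTest→Legal = 3+8+4 = 15 ⇒ 15 days.
Without Research→UserTest, UserTest's earliest start moves from 3 to 0.
The longest chain is now Research→Package→Pricing→Legal = 3+2+3+4 = 12, so the plan takes 12 days.

12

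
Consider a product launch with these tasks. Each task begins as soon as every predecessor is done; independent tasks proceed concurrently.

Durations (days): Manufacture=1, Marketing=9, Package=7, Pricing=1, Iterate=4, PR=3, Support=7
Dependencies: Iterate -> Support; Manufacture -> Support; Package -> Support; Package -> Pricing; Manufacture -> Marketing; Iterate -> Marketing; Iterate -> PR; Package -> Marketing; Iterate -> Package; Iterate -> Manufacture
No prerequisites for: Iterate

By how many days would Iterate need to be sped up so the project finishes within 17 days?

3

Current finish: 20 days; target: 17.
Iterate is on every critical path, so each day cut from Iterate cuts the finish by one (this holds down to a finish of 17).
Need 20 − 17 = 3 days off Iterate → Iterate becomes 1 day, finish becomes 17.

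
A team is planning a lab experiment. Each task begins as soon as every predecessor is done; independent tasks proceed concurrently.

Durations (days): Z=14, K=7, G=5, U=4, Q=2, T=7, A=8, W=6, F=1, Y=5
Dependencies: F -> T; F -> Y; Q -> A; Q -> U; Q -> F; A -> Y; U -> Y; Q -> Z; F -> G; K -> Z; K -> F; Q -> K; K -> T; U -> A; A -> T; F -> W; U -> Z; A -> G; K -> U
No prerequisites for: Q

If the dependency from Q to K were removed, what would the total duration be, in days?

26

With the dependency in place, Q→K→U→A→T = 2+7+4+8+7 = 28 sets the finish at 28 days.
Without Q→K, K's earliest start moves from 2 to 0.
After: K→U→A→T = 7+4+8+7 = 26 → 26 days.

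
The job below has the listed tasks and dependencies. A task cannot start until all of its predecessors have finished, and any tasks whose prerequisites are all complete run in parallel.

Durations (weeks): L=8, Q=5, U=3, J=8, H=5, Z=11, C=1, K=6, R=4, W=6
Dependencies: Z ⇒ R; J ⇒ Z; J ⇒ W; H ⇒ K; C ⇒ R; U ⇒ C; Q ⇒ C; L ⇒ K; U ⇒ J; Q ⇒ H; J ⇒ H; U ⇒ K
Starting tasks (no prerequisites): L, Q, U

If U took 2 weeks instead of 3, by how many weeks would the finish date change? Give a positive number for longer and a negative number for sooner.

Critical path before the change: U→J→Z→R = 3+8+11+4 = 26 giving 26 weeks.
Since U is critical, the -1 change carries straight to that chain (now 25 weeks).
The critical path is still U→J→Z→R; finish is now 25 weeks.
Change in finish: 25 − 26 = -1 weeks.

-1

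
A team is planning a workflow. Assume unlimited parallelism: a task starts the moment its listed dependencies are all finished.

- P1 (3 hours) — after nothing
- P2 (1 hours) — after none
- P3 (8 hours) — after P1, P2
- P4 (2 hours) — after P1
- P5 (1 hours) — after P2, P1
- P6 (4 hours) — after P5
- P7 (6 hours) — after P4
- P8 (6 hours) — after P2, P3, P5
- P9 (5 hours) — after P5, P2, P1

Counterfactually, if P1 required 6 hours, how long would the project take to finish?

20

Actual critical path: P1→P3→P8 = 3+8+6 = 17 ⇒ 17 hours.
Since P1 is critical, the +3 change carries straight to that chain (now 20 hours).
The critical path is still P1→P3→P8; finish is now 20 hours.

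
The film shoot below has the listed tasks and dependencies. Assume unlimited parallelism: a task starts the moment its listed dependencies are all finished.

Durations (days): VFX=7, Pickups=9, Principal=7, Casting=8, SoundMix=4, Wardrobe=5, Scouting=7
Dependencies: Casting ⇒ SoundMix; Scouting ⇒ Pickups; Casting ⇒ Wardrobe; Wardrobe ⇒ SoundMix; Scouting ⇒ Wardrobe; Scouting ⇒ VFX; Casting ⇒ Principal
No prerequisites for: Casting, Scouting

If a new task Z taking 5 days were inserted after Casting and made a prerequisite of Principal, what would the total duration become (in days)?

20

Originally the film shoot takes 17 days.
With Z inserted, Principal now waits for max(Casting, Z).
New critical path: Casting→Z→Principal = 8+5+7 = 20 ⇒ 20 days.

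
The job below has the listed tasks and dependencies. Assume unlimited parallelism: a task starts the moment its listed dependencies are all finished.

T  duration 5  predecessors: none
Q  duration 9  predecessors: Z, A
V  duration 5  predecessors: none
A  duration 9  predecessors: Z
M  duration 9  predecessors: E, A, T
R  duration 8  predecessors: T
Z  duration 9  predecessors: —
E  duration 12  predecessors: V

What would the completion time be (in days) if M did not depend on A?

Original critical path: Z→A→M = 9+9+9 = 27 ⇒ 27 days.
Without A→M, M's earliest start moves from 18 to 17.
The longest chain is now Z→A→Q = 9+9+9 = 27, so the schedule takes 27 days.

27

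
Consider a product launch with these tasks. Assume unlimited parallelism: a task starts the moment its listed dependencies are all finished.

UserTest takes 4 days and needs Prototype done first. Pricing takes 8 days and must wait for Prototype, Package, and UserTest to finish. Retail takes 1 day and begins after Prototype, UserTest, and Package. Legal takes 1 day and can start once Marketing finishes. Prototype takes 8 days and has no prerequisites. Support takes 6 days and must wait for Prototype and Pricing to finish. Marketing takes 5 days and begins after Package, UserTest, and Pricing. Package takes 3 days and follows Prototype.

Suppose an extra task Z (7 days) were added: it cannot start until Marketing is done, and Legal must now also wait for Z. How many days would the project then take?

Originally the project takes 26 days.
With Z inserted, Legal now waits for max(Marketing, Z).
New critical path: Prototype→UserTest→Pricing→Marketing→Z→Legal = 8+4+8+5+7+1 = 33 ⇒ 33 days.

33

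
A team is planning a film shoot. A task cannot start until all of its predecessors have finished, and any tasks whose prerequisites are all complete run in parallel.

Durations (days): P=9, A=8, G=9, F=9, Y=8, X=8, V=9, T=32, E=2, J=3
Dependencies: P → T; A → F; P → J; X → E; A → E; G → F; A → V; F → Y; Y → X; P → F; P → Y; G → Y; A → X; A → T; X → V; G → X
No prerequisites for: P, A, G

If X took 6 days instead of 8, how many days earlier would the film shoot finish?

2

As given, the longest chain is P→F→Y→X→V = 9+9+8+8+9 = 43, so the finish is 43 days.
Since X is critical, the -2 change carries straight to that chain (now 41 days).
That remains the longest chain; total 41 days.
Change in finish: 41 − 43 = -2 days.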